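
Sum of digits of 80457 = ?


8 + 0 + 4 + 5 + 7 = 24


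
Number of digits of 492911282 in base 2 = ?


492911282 in base 2 = 11101011000010011101010110010
Number of digits = 29

29 digits (base 2)


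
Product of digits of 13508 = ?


1 × 3 × 5 × 0 × 8 = 0


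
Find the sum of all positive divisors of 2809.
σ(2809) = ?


Divisors of 2809: 1, 53, 2809
Sum = 1 + 53 + 2809 = 2863

σ(2809) = 2863


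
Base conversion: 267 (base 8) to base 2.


267 (base 8) = 183 (decimal)
183 (decimal) = 10110111 (base 2)


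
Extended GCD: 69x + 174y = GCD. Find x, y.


Tabular extended Euclidean (each row: r = 69*s + 174*t):
r=69, s=1, t=0
r=174, s=0, t=1
q=0: r=69, s=1, t=0   [69*(1) + 174*(0) = 69]
q=2: r=36, s=-2, t=1   [69*(-2) + 174*(1) = 36]
q=1: r=33, s=3, t=-1   [69*(3) + 174*(-1) = 33]
q=1: r=3, s=-5, t=2   [69*(-5) + 174*(2) = 3]
q=11: r=0, s=58, t=-23   [69*(58) + 174*(-23) = 0]
GCD = 3; from the row with r=3: x=-5, y=2
Check: 69*(-5) + 174*(2) = -345 + 348 = 3

GCD = 3, x = -5, y = 2


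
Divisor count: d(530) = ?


530 = 2^1 × 5^1 × 53^1
d(530) = (1+1) × (1+1) × (1+1) = 8

8 divisors


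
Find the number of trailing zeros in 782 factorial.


floor(782/5) = 156
floor(782/25) = 31
floor(782/125) = 6
floor(782/625) = 1
Total = 194

194 trailing zeros


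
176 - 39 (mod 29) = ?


176 - 39 = 137
137 mod 29 = 21


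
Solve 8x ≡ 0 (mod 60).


GCD(8, 60) = 4 divides 0
Divide: 2x ≡ 0 (mod 15)
x ≡ 0 (mod 15)


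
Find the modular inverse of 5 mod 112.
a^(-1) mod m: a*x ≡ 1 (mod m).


Use the extended Euclidean algorithm on (112, 5); each row r = 112*s + 5*t:
r=112, s=1, t=0
r=5, s=0, t=1
q=22: r=2, s=1, t=-22   [112*(1) + 5*(-22) = 2]
q=2: r=1, s=-2, t=45   [112*(-2) + 5*(45) = 1]
q=2: r=0, s=5, t=-112   [112*(5) + 5*(-112) = 0]
GCD = 1 with t = 45, so 5*(45) ≡ 1 (mod 112)
Inverse = 45 mod 112 = 45
Check: 5 * 45 = 225 ≡ 1 (mod 112)

5^(-1) ≡ 45 (mod 112)


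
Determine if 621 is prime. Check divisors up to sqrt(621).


621 / 3 = 207 (exact division)
621 is NOT prime.

No, 621 is not prime


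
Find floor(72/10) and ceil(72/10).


72/10 = 7.2000
floor = 7
ceil = 8

floor = 7, ceil = 8


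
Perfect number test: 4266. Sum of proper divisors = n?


Proper divisors of 4266: 1, 2, 3, 6, 9, 18, 27, 54, 79, 158, 237, 474, 711, 1422, 2133
Sum = 1 + 2 + 3 + 6 + 9 + 18 + 27 + 54 + 79 + 158 + 237 + 474 + 711 + 1422 + 2133 = 5334

No, 4266 is not perfect (5334 ≠ 4266)


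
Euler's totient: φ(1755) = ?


1755 = 3^3 × 5 × 13
Prime factors: 3, 5, 13
φ(1755) = 1755 × (1-1/3) × (1-1/5) × (1-1/13)
= 1755 × 2/3 × 4/5 × 12/13 = 864

φ(1755) = 864


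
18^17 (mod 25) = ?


18^1 mod 25 = 18
18^2 mod 25 = 24
18^3 mod 25 = 7
18^4 mod 25 = 1
18^5 mod 25 = 18
18^6 mod 25 = 24
18^7 mod 25 = 7
18^8 mod 25 = 1
18^9 mod 25 = 18
18^10 mod 25 = 24
18^11 mod 25 = 7
18^12 mod 25 = 1
18^13 mod 25 = 18
18^14 mod 25 = 24
18^15 mod 25 = 7
18^16 mod 25 = 1
18^17 mod 25 = 18


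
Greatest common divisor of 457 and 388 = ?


457 = 1 * 388 + 69
388 = 5 * 69 + 43
69 = 1 * 43 + 26
43 = 1 * 26 + 17
26 = 1 * 17 + 9
17 = 1 * 9 + 8
9 = 1 * 8 + 1
8 = 8 * 1 + 0
GCD = 1


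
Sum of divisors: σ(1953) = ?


Divisors of 1953: 1, 3, 7, 9, 21, 31, 63, 93, 217, 279, 651, 1953
Sum = 1 + 3 + 7 + 9 + 21 + 31 + 63 + 93 + 217 + 279 + 651 + 1953 = 3328

σ(1953) = 3328


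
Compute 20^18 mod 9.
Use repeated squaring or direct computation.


20^1 mod 9 = 2
20^2 mod 9 = 4
20^3 mod 9 = 8
20^4 mod 9 = 7
20^5 mod 9 = 5
20^6 mod 9 = 1
20^7 mod 9 = 2
20^8 mod 9 = 4
20^9 mod 9 = 8
20^10 mod 9 = 7
20^11 mod 9 = 5
20^12 mod 9 = 1
20^13 mod 9 = 2
20^14 mod 9 = 4
20^15 mod 9 = 8
20^16 mod 9 = 7
20^17 mod 9 = 5
20^18 mod 9 = 1


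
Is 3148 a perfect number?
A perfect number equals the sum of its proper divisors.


Proper divisors of 3148: 1, 2, 4, 787, 1574
Sum = 1 + 2 + 4 + 787 + 1574 = 2368

No, 3148 is not perfect (2368 ≠ 3148)


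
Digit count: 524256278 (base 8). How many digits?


524256278 in base 8 = 3717702026
Number of digits = 10

10 digits (base 8)


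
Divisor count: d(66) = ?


66 = 2^1 × 3^1 × 11^1
d(66) = (1+1) × (1+1) × (1+1) = 8

8 divisors


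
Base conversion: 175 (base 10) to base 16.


175 (base 10) = 175 (decimal)
175 (decimal) = AF (base 16)


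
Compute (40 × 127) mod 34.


40 × 127 = 5080
5080 mod 34 = 14


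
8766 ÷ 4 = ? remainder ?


8766 = 4 * 2191 + 2
Check: 8764 + 2 = 8766

q = 2191, r = 2


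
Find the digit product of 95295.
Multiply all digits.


9 × 5 × 2 × 9 × 5 = 4050


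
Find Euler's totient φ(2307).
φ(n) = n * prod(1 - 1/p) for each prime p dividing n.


2307 = 3 × 769
Prime factors: 3, 769
φ(2307) = 2307 × (1-1/3) × (1-1/769)
= 2307 × 2/3 × 768/769 = 1536

φ(2307) = 1536


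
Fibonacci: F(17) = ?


Sequence: 1, 1, 2, 3, 5, 8, 13, 21, 34, 55, 89, 144, 233, 377, 610, 987, 1597
F(17) = 1597


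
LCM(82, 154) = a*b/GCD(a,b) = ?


GCD(82, 154) = 2
LCM = 82*154/2 = 12628/2 = 6314

LCM = 6314


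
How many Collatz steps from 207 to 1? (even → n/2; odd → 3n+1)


207 → 622 → 311 → 934 → 467 → 1402 → 701 → 2104 → 1052 → 526 → 263 → 790 → 395 → 1186 → 593 → 1780 → 890 → 445 → 1336 → 668 → 334 → 167 → 502 → 251 → 754 → 377 → 1132 → 566 → 283 → 850 → 425 → 1276 → 638 → 319 → 958 → 479 → 1438 → 719 → 2158 → 1079 → 3238 → 1619 → 4858 → 2429 → 7288 → 3644 → 1822 → 911 → 2734 → 1367 → 4102 → 2051 → 6154 → 3077 → 9232 → 4616 → 2308 → 1154 → 577 → 1732 → 866 → 433 → 1300 → 650 → 325 → 976 → 488 → 244 → 122 → 61 → 184 → 92 → 46 → 23 → 70 → 35 → 106 → 53 → 160 → 80 → 40 → 20 → 10 → 5 → 16 → 8 → 4 → 2 → 1
Total steps = 88

88 steps


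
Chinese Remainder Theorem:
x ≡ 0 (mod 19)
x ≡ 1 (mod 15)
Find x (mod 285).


M = 19*15 = 285
M1 = M/19 = 15, M2 = M/15 = 19
M1^(-1) mod 19 = 14, M2^(-1) mod 15 = 4
x = 0*15*14 + 1*19*4 = 76
76 mod 285 = 76
Check: 76 mod 19 = 0 ✓, 76 mod 15 = 1 ✓

x ≡ 76 (mod 285)


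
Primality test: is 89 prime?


Check divisors up to sqrt(89) = 9.4340
No divisors found.
89 is prime.

Yes, 89 is prime


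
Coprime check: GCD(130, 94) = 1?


Euclidean algorithm:
130 = 1 * 94 + 36
94 = 2 * 36 + 22
36 = 1 * 22 + 14
22 = 1 * 14 + 8
14 = 1 * 8 + 6
8 = 1 * 6 + 2
6 = 3 * 2 + 0
GCD(130, 94) = 2

No, not coprime (GCD = 2)


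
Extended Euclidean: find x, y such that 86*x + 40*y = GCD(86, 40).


Tabular extended Euclidean (each row: r = 86*s + 40*t):
r=86, s=1, t=0
r=40, s=0, t=1
q=2: r=6, s=1, t=-2   [86*(1) + 40*(-2) = 6]
q=6: r=4, s=-6, t=13   [86*(-6) + 40*(13) = 4]
q=1: r=2, s=7, t=-15   [86*(7) + 40*(-15) = 2]
q=2: r=0, s=-20, t=43   [86*(-20) + 40*(43) = 0]
GCD = 2; from the row with r=2: x=7, y=-15
Check: 86*(7) + 40*(-15) = 602 - 600 = 2

GCD = 2, x = 7, y = -15


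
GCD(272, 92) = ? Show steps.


272 = 2 * 92 + 88
92 = 1 * 88 + 4
88 = 22 * 4 + 0
GCD = 4


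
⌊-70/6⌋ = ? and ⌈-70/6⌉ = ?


-70/6 = -11.6667
floor = -12
ceil = -11

floor = -12, ceil = -11


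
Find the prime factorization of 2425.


2425 / 5 = 485
485 / 5 = 97
97 / 97 = 1
2425 = 5^2 × 97


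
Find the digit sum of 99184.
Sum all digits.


9 + 9 + 1 + 8 + 4 = 31


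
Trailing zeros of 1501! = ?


floor(1501/5) = 300
floor(1501/25) = 60
floor(1501/125) = 12
floor(1501/625) = 2
Total = 374

374 trailing zeros


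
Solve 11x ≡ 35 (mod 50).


GCD(11, 50) = 1, unique solution
a^(-1) mod 50 = 41
x = 41 * 35 mod 50 = 35

x ≡ 35 (mod 50)


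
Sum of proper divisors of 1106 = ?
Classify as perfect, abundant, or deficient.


Proper divisors: 1, 2, 7, 14, 79, 158, 553
Sum = 1 + 2 + 7 + 14 + 79 + 158 + 553 = 814
814 < 1106 → deficient

s(1106) = 814 (deficient)


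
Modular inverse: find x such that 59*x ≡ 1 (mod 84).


Use the extended Euclidean algorithm on (84, 59); each row r = 84*s + 59*t:
r=84, s=1, t=0
r=59, s=0, t=1
q=1: r=25, s=1, t=-1   [84*(1) + 59*(-1) = 25]
q=2: r=9, s=-2, t=3   [84*(-2) + 59*(3) = 9]
q=2: r=7, s=5, t=-7   [84*(5) + 59*(-7) = 7]
q=1: r=2, s=-7, t=10   [84*(-7) + 59*(10) = 2]
q=3: r=1, s=26, t=-37   [84*(26) + 59*(-37) = 1]
q=2: r=0, s=-59, t=84   [84*(-59) + 59*(84) = 0]
GCD = 1 with t = -37, so 59*(-37) ≡ 1 (mod 84)
Inverse = -37 mod 84 = 47
Check: 59 * 47 = 2773 ≡ 1 (mod 84)

59^(-1) ≡ 47 (mod 84)


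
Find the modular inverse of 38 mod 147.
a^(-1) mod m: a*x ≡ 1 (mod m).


Use the extended Euclidean algorithm on (147, 38); each row r = 147*s + 38*t:
r=147, s=1, t=0
r=38, s=0, t=1
q=3: r=33, s=1, t=-3   [147*(1) + 38*(-3) = 33]
q=1: r=5, s=-1, t=4   [147*(-1) + 38*(4) = 5]
q=6: r=3, s=7, t=-27   [147*(7) + 38*(-27) = 3]
q=1: r=2, s=-8, t=31   [147*(-8) + 38*(31) = 2]
q=1: r=1, s=15, t=-58   [147*(15) + 38*(-58) = 1]
q=2: r=0, s=-38, t=147   [147*(-38) + 38*(147) = 0]
GCD = 1 with t = -58, so 38*(-58) ≡ 1 (mod 147)
Inverse = -58 mod 147 = 89
Check: 38 * 89 = 3382 ≡ 1 (mod 147)

38^(-1) ≡ 89 (mod 147)


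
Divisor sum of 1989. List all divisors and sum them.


Divisors of 1989: 1, 3, 9, 13, 17, 39, 51, 117, 153, 221, 663, 1989
Sum = 1 + 3 + 9 + 13 + 17 + 39 + 51 + 117 + 153 + 221 + 663 + 1989 = 3276

σ(1989) = 3276


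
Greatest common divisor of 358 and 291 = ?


358 = 1 * 291 + 67
291 = 4 * 67 + 23
67 = 2 * 23 + 21
23 = 1 * 21 + 2
21 = 10 * 2 + 1
2 = 2 * 1 + 0
GCD = 1


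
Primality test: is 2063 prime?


Check divisors up to sqrt(2063) = 45.4203
No divisors found.
2063 is prime.

Yes, 2063 is prime


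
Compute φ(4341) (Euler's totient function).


4341 = 3 × 1447
Prime factors: 3, 1447
φ(4341) = 4341 × (1-1/3) × (1-1/1447)
= 4341 × 2/3 × 1446/1447 = 2892

φ(4341) = 2892


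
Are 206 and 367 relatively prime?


Euclidean algorithm:
367 = 1 * 206 + 161
206 = 1 * 161 + 45
161 = 3 * 45 + 26
45 = 1 * 26 + 19
26 = 1 * 19 + 7
19 = 2 * 7 + 5
7 = 1 * 5 + 2
5 = 2 * 2 + 1
2 = 2 * 1 + 0
GCD(206, 367) = 1

Yes, coprime (GCD = 1)


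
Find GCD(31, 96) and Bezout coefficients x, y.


Tabular extended Euclidean (each row: r = 31*s + 96*t):
r=31, s=1, t=0
r=96, s=0, t=1
q=0: r=31, s=1, t=0   [31*(1) + 96*(0) = 31]
q=3: r=3, s=-3, t=1   [31*(-3) + 96*(1) = 3]
q=10: r=1, s=31, t=-10   [31*(31) + 96*(-10) = 1]
q=3: r=0, s=-96, t=31   [31*(-96) + 96*(31) = 0]
GCD = 1; from the row with r=1: x=31, y=-10
Check: 31*(31) + 96*(-10) = 961 - 960 = 1

GCD = 1, x = 31, y = -10


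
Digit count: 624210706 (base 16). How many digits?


624210706 in base 16 = 2534B312
Number of digits = 8

8 digits (base 16)


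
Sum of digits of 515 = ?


5 + 1 + 5 = 11


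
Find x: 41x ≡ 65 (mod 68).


GCD(41, 68) = 1, unique solution
a^(-1) mod 68 = 5
x = 5 * 65 mod 68 = 53

x ≡ 53 (mod 68)


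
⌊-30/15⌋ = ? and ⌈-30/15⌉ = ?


-30/15 = -2.0000
floor = -2
ceil = -2

floor = -2, ceil = -2


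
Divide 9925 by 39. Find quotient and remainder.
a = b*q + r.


9925 = 39 * 254 + 19
Check: 9906 + 19 = 9925

q = 254, r = 19


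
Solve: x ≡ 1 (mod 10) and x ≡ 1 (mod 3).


M = 10*3 = 30
M1 = M/10 = 3, M2 = M/3 = 10
M1^(-1) mod 10 = 7, M2^(-1) mod 3 = 1
x = 1*3*7 + 1*10*1 = 31
31 mod 30 = 1
Check: 1 mod 10 = 1 ✓, 1 mod 3 = 1 ✓

x ≡ 1 (mod 30)


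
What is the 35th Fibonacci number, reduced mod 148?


F(k) mod 148 for k=1..35:
1, 1, 2, 3, 5, 8, 13, 21, 34, 55, 89, 144, 85, 81, 18, 99, 117, 68, 37, 105, 142, 99, 93, 44, 137, 33, 22, 55, 77, 132, 61, 45, 106, 3, 109
F(35) mod 148 = 109


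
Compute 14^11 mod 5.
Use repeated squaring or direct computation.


14^1 mod 5 = 4
14^2 mod 5 = 1
14^3 mod 5 = 4
14^4 mod 5 = 1
14^5 mod 5 = 4
14^6 mod 5 = 1
14^7 mod 5 = 4
14^8 mod 5 = 1
14^9 mod 5 = 4
14^10 mod 5 = 1
14^11 mod 5 = 4


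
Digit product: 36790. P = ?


3 × 6 × 7 × 9 × 0 = 0


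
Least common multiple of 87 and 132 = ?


GCD(87, 132) = 3
LCM = 87*132/3 = 11484/3 = 3828

LCM = 3828


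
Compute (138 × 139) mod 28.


138 × 139 = 19182
19182 mod 28 = 2


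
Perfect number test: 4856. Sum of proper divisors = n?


Proper divisors of 4856: 1, 2, 4, 8, 607, 1214, 2428
Sum = 1 + 2 + 4 + 8 + 607 + 1214 + 2428 = 4264

No, 4856 is not perfect (4264 ≠ 4856)


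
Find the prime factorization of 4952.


4952 / 2 = 2476
2476 / 2 = 1238
1238 / 2 = 619
619 / 619 = 1
4952 = 2^3 × 619


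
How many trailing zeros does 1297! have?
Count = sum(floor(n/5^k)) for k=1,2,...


floor(1297/5) = 259
floor(1297/25) = 51
floor(1297/125) = 10
floor(1297/625) = 2
Total = 322

322 trailing zeros


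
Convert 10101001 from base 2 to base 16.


10101001 (base 2) = 169 (decimal)
169 (decimal) = A9 (base 16)


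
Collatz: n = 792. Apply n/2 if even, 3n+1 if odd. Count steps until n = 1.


792 → 396 → 198 → 99 → 298 → 149 → 448 → 224 → 112 → 56 → 28 → 14 → 7 → 22 → 11 → 34 → 17 → 52 → 26 → 13 → 40 → 20 → 10 → 5 → 16 → 8 → 4 → 2 → 1
Total steps = 28

28 steps


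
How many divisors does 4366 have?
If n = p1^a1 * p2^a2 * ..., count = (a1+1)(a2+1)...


4366 = 2^1 × 37^1 × 59^1
d(4366) = (1+1) × (1+1) × (1+1) = 8

8 divisors


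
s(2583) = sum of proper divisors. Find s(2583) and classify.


Proper divisors: 1, 3, 7, 9, 21, 41, 63, 123, 287, 369, 861
Sum = 1 + 3 + 7 + 9 + 21 + 41 + 63 + 123 + 287 + 369 + 861 = 1785
1785 < 2583 → deficient

s(2583) = 1785 (deficient)


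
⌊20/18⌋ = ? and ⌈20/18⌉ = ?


20/18 = 1.1111
floor = 1
ceil = 2

floor = 1, ceil = 2


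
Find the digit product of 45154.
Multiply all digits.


4 × 5 × 1 × 5 × 4 = 400


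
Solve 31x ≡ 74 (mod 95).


GCD(31, 95) = 1, unique solution
a^(-1) mod 95 = 46
x = 46 * 74 mod 95 = 79

x ≡ 79 (mod 95)


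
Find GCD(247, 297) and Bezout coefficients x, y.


Tabular extended Euclidean (each row: r = 247*s + 297*t):
r=247, s=1, t=0
r=297, s=0, t=1
q=0: r=247, s=1, t=0   [247*(1) + 297*(0) = 247]
q=1: r=50, s=-1, t=1   [247*(-1) + 297*(1) = 50]
q=4: r=47, s=5, t=-4   [247*(5) + 297*(-4) = 47]
q=1: r=3, s=-6, t=5   [247*(-6) + 297*(5) = 3]
q=15: r=2, s=95, t=-79   [247*(95) + 297*(-79) = 2]
q=1: r=1, s=-101, t=84   [247*(-101) + 297*(84) = 1]
q=2: r=0, s=297, t=-247   [247*(297) + 297*(-247) = 0]
GCD = 1; from the row with r=1: x=-101, y=84
Check: 247*(-101) + 297*(84) = -24947 + 24948 = 1

GCD = 1, x = -101, y = 84


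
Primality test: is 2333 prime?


Check divisors up to sqrt(2333) = 48.3011
No divisors found.
2333 is prime.

Yes, 2333 is prime


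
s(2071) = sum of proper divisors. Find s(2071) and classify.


Proper divisors: 1, 19, 109
Sum = 1 + 19 + 109 = 129
129 < 2071 → deficient

s(2071) = 129 (deficient)


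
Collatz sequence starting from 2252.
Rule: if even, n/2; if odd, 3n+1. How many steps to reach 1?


2252 → 1126 → 563 → 1690 → 845 → 2536 → 1268 → 634 → 317 → 952 → 476 → 238 → 119 → 358 → 179 → 538 → 269 → 808 → 404 → 202 → 101 → 304 → 152 → 76 → 38 → 19 → 58 → 29 → 88 → 44 → 22 → 11 → 34 → 17 → 52 → 26 → 13 → 40 → 20 → 10 → 5 → 16 → 8 → 4 → 2 → 1
Total steps = 45

45 steps


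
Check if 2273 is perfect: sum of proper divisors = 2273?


Proper divisors of 2273: 1
Sum = 1 = 1

No, 2273 is not perfect (1 ≠ 2273)


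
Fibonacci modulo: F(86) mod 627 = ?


F(k) mod 627 for k=1..86:
1, 1, 2, 3, 5, 8, 13, 21, 34, 55, 89, 144, 233, 377, 610, 360, 343, 76, 419, 495, 287, 155, 442, 597, 412, 382, 167, 549, 89, 11, 100, 111, 211, 322, 533, 228, 134, 362, 496, 231, 100, 331, 431, 135, 566, 74, 13, 87, 100, 187, 287, 474, 134, 608, 115, 96, 211, 307, 518, 198, 89, 287, 376, 36, 412, 448, 233, 54, 287, 341, 1, 342, 343, 58, 401, 459, 233, 65, 298, 363, 34, 397, 431, 201, 5, 206
F(86) mod 627 = 206


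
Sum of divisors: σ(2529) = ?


Divisors of 2529: 1, 3, 9, 281, 843, 2529
Sum = 1 + 3 + 9 + 281 + 843 + 2529 = 3666

σ(2529) = 3666


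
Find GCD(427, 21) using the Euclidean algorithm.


427 = 20 * 21 + 7
21 = 3 * 7 + 0
GCD = 7


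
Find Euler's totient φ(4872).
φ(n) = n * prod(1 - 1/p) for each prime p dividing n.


4872 = 2^3 × 3 × 7 × 29
Prime factors: 2, 3, 7, 29
φ(4872) = 4872 × (1-1/2) × (1-1/3) × (1-1/7) × (1-1/29)
= 4872 × 1/2 × 2/3 × 6/7 × 28/29 = 1344

φ(4872) = 1344


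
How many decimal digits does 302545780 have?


302545780 has 9 digits in base 10
floor(log10(302545780)) + 1 = floor(8.4808) + 1 = 9

9 digits (base 10)


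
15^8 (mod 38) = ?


15^1 mod 38 = 15
15^2 mod 38 = 35
15^3 mod 38 = 31
15^4 mod 38 = 9
15^5 mod 38 = 21
15^6 mod 38 = 11
15^7 mod 38 = 13
15^8 mod 38 = 5


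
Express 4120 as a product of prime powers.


4120 / 2 = 2060
2060 / 2 = 1030
1030 / 2 = 515
515 / 5 = 103
103 / 103 = 1
4120 = 2^3 × 5 × 103


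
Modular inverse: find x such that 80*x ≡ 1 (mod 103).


Use the extended Euclidean algorithm on (103, 80); each row r = 103*s + 80*t:
r=103, s=1, t=0
r=80, s=0, t=1
q=1: r=23, s=1, t=-1   [103*(1) + 80*(-1) = 23]
q=3: r=11, s=-3, t=4   [103*(-3) + 80*(4) = 11]
q=2: r=1, s=7, t=-9   [103*(7) + 80*(-9) = 1]
q=11: r=0, s=-80, t=103   [103*(-80) + 80*(103) = 0]
GCD = 1 with t = -9, so 80*(-9) ≡ 1 (mod 103)
Inverse = -9 mod 103 = 94
Check: 80 * 94 = 7520 ≡ 1 (mod 103)

80^(-1) ≡ 94 (mod 103)


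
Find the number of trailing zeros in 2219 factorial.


floor(2219/5) = 443
floor(2219/25) = 88
floor(2219/125) = 17
floor(2219/625) = 3
Total = 551

551 trailing zeros


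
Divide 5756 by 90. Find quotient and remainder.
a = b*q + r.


5756 = 90 * 63 + 86
Check: 5670 + 86 = 5756

q = 63, r = 86


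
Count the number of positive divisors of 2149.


2149 = 7^1 × 307^1
d(2149) = (1+1) × (1+1) = 4

4 divisors


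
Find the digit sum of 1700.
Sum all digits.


1 + 7 + 0 + 0 = 8


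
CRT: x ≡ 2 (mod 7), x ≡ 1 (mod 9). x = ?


M = 7*9 = 63
M1 = M/7 = 9, M2 = M/9 = 7
M1^(-1) mod 7 = 4, M2^(-1) mod 9 = 4
x = 2*9*4 + 1*7*4 = 100
100 mod 63 = 37
Check: 37 mod 7 = 2 ✓, 37 mod 9 = 1 ✓

x ≡ 37 (mod 63)


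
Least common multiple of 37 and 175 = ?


GCD(37, 175) = 1
LCM = 37*175/1 = 6475/1 = 6475

LCM = 6475


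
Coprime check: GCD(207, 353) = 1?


Euclidean algorithm:
353 = 1 * 207 + 146
207 = 1 * 146 + 61
146 = 2 * 61 + 24
61 = 2 * 24 + 13
24 = 1 * 13 + 11
13 = 1 * 11 + 2
11 = 5 * 2 + 1
2 = 2 * 1 + 0
GCD(207, 353) = 1

Yes, coprime (GCD = 1)


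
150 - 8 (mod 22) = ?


150 - 8 = 142
142 mod 22 = 10


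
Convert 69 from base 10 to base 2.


69 (base 10) = 69 (decimal)
69 (decimal) = 1000101 (base 2)


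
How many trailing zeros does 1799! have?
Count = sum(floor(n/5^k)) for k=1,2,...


floor(1799/5) = 359
floor(1799/25) = 71
floor(1799/125) = 14
floor(1799/625) = 2
Total = 446

446 trailing zeros


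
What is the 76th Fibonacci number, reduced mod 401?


F(k) mod 401 for k=1..76:
1, 1, 2, 3, 5, 8, 13, 21, 34, 55, 89, 144, 233, 377, 209, 185, 394, 178, 171, 349, 119, 67, 186, 253, 38, 291, 329, 219, 147, 366, 112, 77, 189, 266, 54, 320, 374, 293, 266, 158, 23, 181, 204, 385, 188, 172, 360, 131, 90, 221, 311, 131, 41, 172, 213, 385, 197, 181, 378, 158, 135, 293, 27, 320, 347, 266, 212, 77, 289, 366, 254, 219, 72, 291, 363, 253
F(76) mod 401 = 253


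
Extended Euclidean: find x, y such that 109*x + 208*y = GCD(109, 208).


Tabular extended Euclidean (each row: r = 109*s + 208*t):
r=109, s=1, t=0
r=208, s=0, t=1
q=0: r=109, s=1, t=0   [109*(1) + 208*(0) = 109]
q=1: r=99, s=-1, t=1   [109*(-1) + 208*(1) = 99]
q=1: r=10, s=2, t=-1   [109*(2) + 208*(-1) = 10]
q=9: r=9, s=-19, t=10   [109*(-19) + 208*(10) = 9]
q=1: r=1, s=21, t=-11   [109*(21) + 208*(-11) = 1]
q=9: r=0, s=-208, t=109   [109*(-208) + 208*(109) = 0]
GCD = 1; from the row with r=1: x=21, y=-11
Check: 109*(21) + 208*(-11) = 2289 - 2288 = 1

GCD = 1, x = 21, y = -11


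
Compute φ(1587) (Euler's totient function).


1587 = 3 × 23^2
Prime factors: 3, 23
φ(1587) = 1587 × (1-1/3) × (1-1/23)
= 1587 × 2/3 × 22/23 = 1012

φ(1587) = 1012


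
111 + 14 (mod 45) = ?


111 + 14 = 125
125 mod 45 = 35


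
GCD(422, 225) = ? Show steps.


422 = 1 * 225 + 197
225 = 1 * 197 + 28
197 = 7 * 28 + 1
28 = 28 * 1 + 0
GCD = 1


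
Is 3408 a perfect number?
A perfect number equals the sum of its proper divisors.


Proper divisors of 3408: 1, 2, 3, 4, 6, 8, 12, 16, 24, 48, 71, 142, 213, 284, 426, 568, 852, 1136, 1704
Sum = 1 + 2 + 3 + 4 + 6 + 8 + 12 + 16 + 24 + 48 + 71 + 142 + 213 + 284 + 426 + 568 + 852 + 1136 + 1704 = 5520

No, 3408 is not perfect (5520 ≠ 3408)


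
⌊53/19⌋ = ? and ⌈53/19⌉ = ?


53/19 = 2.7895
floor = 2
ceil = 3

floor = 2, ceil = 3


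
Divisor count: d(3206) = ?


3206 = 2^1 × 7^1 × 229^1
d(3206) = (1+1) × (1+1) × (1+1) = 8

8 divisors


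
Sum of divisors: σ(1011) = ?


Divisors of 1011: 1, 3, 337, 1011
Sum = 1 + 3 + 337 + 1011 = 1352

σ(1011) = 1352


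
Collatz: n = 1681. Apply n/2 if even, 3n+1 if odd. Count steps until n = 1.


1681 → 5044 → 2522 → 1261 → 3784 → 1892 → 946 → 473 → 1420 → 710 → 355 → 1066 → 533 → 1600 → 800 → 400 → 200 → 100 → 50 → 25 → 76 → 38 → 19 → 58 → 29 → 88 → 44 → 22 → 11 → 34 → 17 → 52 → 26 → 13 → 40 → 20 → 10 → 5 → 16 → 8 → 4 → 2 → 1
Total steps = 42

42 steps


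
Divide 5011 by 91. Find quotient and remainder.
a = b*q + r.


5011 = 91 * 55 + 6
Check: 5005 + 6 = 5011

q = 55, r = 6


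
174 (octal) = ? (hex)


174 (base 8) = 124 (decimal)
124 (decimal) = 7C (base 16)


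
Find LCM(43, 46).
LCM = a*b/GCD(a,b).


GCD(43, 46) = 1
LCM = 43*46/1 = 1978/1 = 1978

LCM = 1978


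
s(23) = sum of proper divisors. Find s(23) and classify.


Proper divisors: 1
Sum = 1 = 1
1 < 23 → deficient

s(23) = 1 (deficient)


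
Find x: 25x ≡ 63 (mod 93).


GCD(25, 93) = 1, unique solution
a^(-1) mod 93 = 67
x = 67 * 63 mod 93 = 36

x ≡ 36 (mod 93)


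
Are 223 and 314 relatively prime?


Euclidean algorithm:
314 = 1 * 223 + 91
223 = 2 * 91 + 41
91 = 2 * 41 + 9
41 = 4 * 9 + 5
9 = 1 * 5 + 4
5 = 1 * 4 + 1
4 = 4 * 1 + 0
GCD(223, 314) = 1

Yes, coprime (GCD = 1)


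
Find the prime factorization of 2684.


2684 / 2 = 1342
1342 / 2 = 671
671 / 11 = 61
61 / 61 = 1
2684 = 2^2 × 11 × 61


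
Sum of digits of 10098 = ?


1 + 0 + 0 + 9 + 8 = 18


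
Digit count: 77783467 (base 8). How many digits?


77783467 in base 8 = 450560653
Number of digits = 9

9 digits (base 8)


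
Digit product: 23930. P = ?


2 × 3 × 9 × 3 × 0 = 0


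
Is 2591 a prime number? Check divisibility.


Check divisors up to sqrt(2591) = 50.9019
No divisors found.
2591 is prime.

Yes, 2591 is prime


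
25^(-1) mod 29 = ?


Use the extended Euclidean algorithm on (29, 25); each row r = 29*s + 25*t:
r=29, s=1, t=0
r=25, s=0, t=1
q=1: r=4, s=1, t=-1   [29*(1) + 25*(-1) = 4]
q=6: r=1, s=-6, t=7   [29*(-6) + 25*(7) = 1]
q=4: r=0, s=25, t=-29   [29*(25) + 25*(-29) = 0]
GCD = 1 with t = 7, so 25*(7) ≡ 1 (mod 29)
Inverse = 7 mod 29 = 7
Check: 25 * 7 = 175 ≡ 1 (mod 29)

25^(-1) ≡ 7 (mod 29)


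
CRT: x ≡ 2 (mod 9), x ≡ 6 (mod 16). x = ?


M = 9*16 = 144
M1 = M/9 = 16, M2 = M/16 = 9
M1^(-1) mod 9 = 4, M2^(-1) mod 16 = 9
x = 2*16*4 + 6*9*9 = 614
614 mod 144 = 38
Check: 38 mod 9 = 2 ✓, 38 mod 16 = 6 ✓

x ≡ 38 (mod 144)


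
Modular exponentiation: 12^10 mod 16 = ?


12^1 mod 16 = 12
12^2 mod 16 = 0
12^3 mod 16 = 0
12^4 mod 16 = 0
12^5 mod 16 = 0
12^6 mod 16 = 0
12^7 mod 16 = 0
12^8 mod 16 = 0
12^9 mod 16 = 0
12^10 mod 16 = 0


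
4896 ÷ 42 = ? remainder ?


4896 = 42 * 116 + 24
Check: 4872 + 24 = 4896

q = 116, r = 24


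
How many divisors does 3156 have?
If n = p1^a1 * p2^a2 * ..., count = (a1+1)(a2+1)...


3156 = 2^2 × 3^1 × 263^1
d(3156) = (2+1) × (1+1) × (1+1) = 12

12 divisors


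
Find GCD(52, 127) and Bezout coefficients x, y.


Tabular extended Euclidean (each row: r = 52*s + 127*t):
r=52, s=1, t=0
r=127, s=0, t=1
q=0: r=52, s=1, t=0   [52*(1) + 127*(0) = 52]
q=2: r=23, s=-2, t=1   [52*(-2) + 127*(1) = 23]
q=2: r=6, s=5, t=-2   [52*(5) + 127*(-2) = 6]
q=3: r=5, s=-17, t=7   [52*(-17) + 127*(7) = 5]
q=1: r=1, s=22, t=-9   [52*(22) + 127*(-9) = 1]
q=5: r=0, s=-127, t=52   [52*(-127) + 127*(52) = 0]
GCD = 1; from the row with r=1: x=22, y=-9
Check: 52*(22) + 127*(-9) = 1144 - 1143 = 1

GCD = 1, x = 22, y = -9


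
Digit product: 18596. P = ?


1 × 8 × 5 × 9 × 6 = 2160


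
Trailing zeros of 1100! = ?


floor(1100/5) = 220
floor(1100/25) = 44
floor(1100/125) = 8
floor(1100/625) = 1
Total = 273

273 trailing zeros


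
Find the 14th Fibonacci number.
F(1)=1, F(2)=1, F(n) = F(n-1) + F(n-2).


Sequence: 1, 1, 2, 3, 5, 8, 13, 21, 34, 55, 89, 144, 233, 377
F(14) = 377


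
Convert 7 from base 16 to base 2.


7 (base 16) = 7 (decimal)
7 (decimal) = 111 (base 2)


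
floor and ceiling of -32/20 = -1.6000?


-32/20 = -1.6000
floor = -2
ceil = -1

floor = -2, ceil = -1


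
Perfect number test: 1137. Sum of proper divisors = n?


Proper divisors of 1137: 1, 3, 379
Sum = 1 + 3 + 379 = 383

No, 1137 is not perfect (383 ≠ 1137)


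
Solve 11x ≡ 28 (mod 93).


GCD(11, 93) = 1, unique solution
a^(-1) mod 93 = 17
x = 17 * 28 mod 93 = 11

x ≡ 11 (mod 93)


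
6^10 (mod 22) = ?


6^1 mod 22 = 6
6^2 mod 22 = 14
6^3 mod 22 = 18
6^4 mod 22 = 20
6^5 mod 22 = 10
6^6 mod 22 = 16
6^7 mod 22 = 8
6^8 mod 22 = 4
6^9 mod 22 = 2
6^10 mod 22 = 12


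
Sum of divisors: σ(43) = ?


Divisors of 43: 1, 43
Sum = 1 + 43 = 44

σ(43) = 44


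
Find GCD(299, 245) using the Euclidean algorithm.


299 = 1 * 245 + 54
245 = 4 * 54 + 29
54 = 1 * 29 + 25
29 = 1 * 25 + 4
25 = 6 * 4 + 1
4 = 4 * 1 + 0
GCD = 1


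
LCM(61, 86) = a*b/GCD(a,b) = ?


GCD(61, 86) = 1
LCM = 61*86/1 = 5246/1 = 5246

LCM = 5246


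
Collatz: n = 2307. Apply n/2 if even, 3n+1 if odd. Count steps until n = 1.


2307 → 6922 → 3461 → 10384 → 5192 → 2596 → 1298 → 649 → 1948 → 974 → 487 → 1462 → 731 → 2194 → 1097 → 3292 → 1646 → 823 → 2470 → 1235 → 3706 → 1853 → 5560 → 2780 → 1390 → 695 → 2086 → 1043 → 3130 → 1565 → 4696 → 2348 → 1174 → 587 → 1762 → 881 → 2644 → 1322 → 661 → 1984 → 992 → 496 → 248 → 124 → 62 → 31 → 94 → 47 → 142 → 71 → 214 → 107 → 322 → 161 → 484 → 242 → 121 → 364 → 182 → 91 → 274 → 137 → 412 → 206 → 103 → 310 → 155 → 466 → 233 → 700 → 350 → 175 → 526 → 263 → 790 → 395 → 1186 → 593 → 1780 → 890 → 445 → 1336 → 668 → 334 → 167 → 502 → 251 → 754 → 377 → 1132 → 566 → 283 → 850 → 425 → 1276 → 638 → 319 → 958 → 479 → 1438 → 719 → 2158 → 1079 → 3238 → 1619 → 4858 → 2429 → 7288 → 3644 → 1822 → 911 → 2734 → 1367 → 4102 → 2051 → 6154 → 3077 → 9232 → 4616 → 2308 → 1154 → 577 → 1732 → 866 → 433 → 1300 → 650 → 325 → 976 → 488 → 244 → 122 → 61 → 184 → 92 → 46 → 23 → 70 → 35 → 106 → 53 → 160 → 80 → 40 → 20 → 10 → 5 → 16 → 8 → 4 → 2 → 1
Total steps = 151

151 steps


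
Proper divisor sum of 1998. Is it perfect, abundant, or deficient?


Proper divisors: 1, 2, 3, 6, 9, 18, 27, 37, 54, 74, 111, 222, 333, 666, 999
Sum = 1 + 2 + 3 + 6 + 9 + 18 + 27 + 37 + 54 + 74 + 111 + 222 + 333 + 666 + 999 = 2562
2562 > 1998 → abundant

s(1998) = 2562 (abundant)


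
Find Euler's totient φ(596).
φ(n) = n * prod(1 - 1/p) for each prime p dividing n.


596 = 2^2 × 149
Prime factors: 2, 149
φ(596) = 596 × (1-1/2) × (1-1/149)
= 596 × 1/2 × 148/149 = 296

φ(596) = 296


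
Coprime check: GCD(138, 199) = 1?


Euclidean algorithm:
199 = 1 * 138 + 61
138 = 2 * 61 + 16
61 = 3 * 16 + 13
16 = 1 * 13 + 3
13 = 4 * 3 + 1
3 = 3 * 1 + 0
GCD(138, 199) = 1

Yes, coprime (GCD = 1)


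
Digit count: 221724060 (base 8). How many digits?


221724060 in base 8 = 1515636634
Number of digits = 10

10 digits (base 8)


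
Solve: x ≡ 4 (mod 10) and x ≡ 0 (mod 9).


M = 10*9 = 90
M1 = M/10 = 9, M2 = M/9 = 10
M1^(-1) mod 10 = 9, M2^(-1) mod 9 = 1
x = 4*9*9 + 0*10*1 = 324
324 mod 90 = 54
Check: 54 mod 10 = 4 ✓, 54 mod 9 = 0 ✓

x ≡ 54 (mod 90)


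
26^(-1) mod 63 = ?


Use the extended Euclidean algorithm on (63, 26); each row r = 63*s + 26*t:
r=63, s=1, t=0
r=26, s=0, t=1
q=2: r=11, s=1, t=-2   [63*(1) + 26*(-2) = 11]
q=2: r=4, s=-2, t=5   [63*(-2) + 26*(5) = 4]
q=2: r=3, s=5, t=-12   [63*(5) + 26*(-12) = 3]
q=1: r=1, s=-7, t=17   [63*(-7) + 26*(17) = 1]
q=3: r=0, s=26, t=-63   [63*(26) + 26*(-63) = 0]
GCD = 1 with t = 17, so 26*(17) ≡ 1 (mod 63)
Inverse = 17 mod 63 = 17
Check: 26 * 17 = 442 ≡ 1 (mod 63)

26^(-1) ≡ 17 (mod 63)


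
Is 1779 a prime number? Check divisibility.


1779 / 3 = 593 (exact division)
1779 is NOT prime.

No, 1779 is not prime


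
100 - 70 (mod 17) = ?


100 - 70 = 30
30 mod 17 = 13


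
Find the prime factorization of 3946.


3946 / 2 = 1973
1973 / 1973 = 1
3946 = 2 × 1973


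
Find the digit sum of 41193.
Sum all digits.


4 + 1 + 1 + 9 + 3 = 18


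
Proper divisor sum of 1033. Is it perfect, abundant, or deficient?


Proper divisors: 1
Sum = 1 = 1
1 < 1033 → deficient

s(1033) = 1 (deficient)


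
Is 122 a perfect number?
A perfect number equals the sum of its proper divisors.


Proper divisors of 122: 1, 2, 61
Sum = 1 + 2 + 61 = 64

No, 122 is not perfect (64 ≠ 122)


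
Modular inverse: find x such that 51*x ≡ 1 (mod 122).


Use the extended Euclidean algorithm on (122, 51); each row r = 122*s + 51*t:
r=122, s=1, t=0
r=51, s=0, t=1
q=2: r=20, s=1, t=-2   [122*(1) + 51*(-2) = 20]
q=2: r=11, s=-2, t=5   [122*(-2) + 51*(5) = 11]
q=1: r=9, s=3, t=-7   [122*(3) + 51*(-7) = 9]
q=1: r=2, s=-5, t=12   [122*(-5) + 51*(12) = 2]
q=4: r=1, s=23, t=-55   [122*(23) + 51*(-55) = 1]
q=2: r=0, s=-51, t=122   [122*(-51) + 51*(122) = 0]
GCD = 1 with t = -55, so 51*(-55) ≡ 1 (mod 122)
Inverse = -55 mod 122 = 67
Check: 51 * 67 = 3417 ≡ 1 (mod 122)

51^(-1) ≡ 67 (mod 122)


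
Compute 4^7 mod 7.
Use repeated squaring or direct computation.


4^1 mod 7 = 4
4^2 mod 7 = 2
4^3 mod 7 = 1
4^4 mod 7 = 4
4^5 mod 7 = 2
4^6 mod 7 = 1
4^7 mod 7 = 4


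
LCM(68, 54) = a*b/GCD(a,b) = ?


GCD(68, 54) = 2
LCM = 68*54/2 = 3672/2 = 1836

LCM = 1836


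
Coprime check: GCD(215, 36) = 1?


Euclidean algorithm:
215 = 5 * 36 + 35
36 = 1 * 35 + 1
35 = 35 * 1 + 0
GCD(215, 36) = 1

Yes, coprime (GCD = 1)


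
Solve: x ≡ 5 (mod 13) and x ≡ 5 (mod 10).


M = 13*10 = 130
M1 = M/13 = 10, M2 = M/10 = 13
M1^(-1) mod 13 = 4, M2^(-1) mod 10 = 7
x = 5*10*4 + 5*13*7 = 655
655 mod 130 = 5
Check: 5 mod 13 = 5 ✓, 5 mod 10 = 5 ✓

x ≡ 5 (mod 130)


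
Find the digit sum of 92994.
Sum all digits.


9 + 2 + 9 + 9 + 4 = 33


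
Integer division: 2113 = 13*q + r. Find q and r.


2113 = 13 * 162 + 7
Check: 2106 + 7 = 2113

q = 162, r = 7


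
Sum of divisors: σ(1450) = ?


Divisors of 1450: 1, 2, 5, 10, 25, 29, 50, 58, 145, 290, 725, 1450
Sum = 1 + 2 + 5 + 10 + 25 + 29 + 50 + 58 + 145 + 290 + 725 + 1450 = 2790

σ(1450) = 2790


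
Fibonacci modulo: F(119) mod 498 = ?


F(k) mod 498 for k=1..119:
1, 1, 2, 3, 5, 8, 13, 21, 34, 55, 89, 144, 233, 377, 112, 489, 103, 94, 197, 291, 488, 281, 271, 54, 325, 379, 206, 87, 293, 380, 175, 57, 232, 289, 23, 312, 335, 149, 484, 135, 121, 256, 377, 135, 14, 149, 163, 312, 475, 289, 266, 57, 323, 380, 205, 87, 292, 379, 173, 54, 227, 281, 10, 291, 301, 94, 395, 489, 386, 377, 265, 144, 409, 55, 464, 21, 485, 8, 493, 3, 496, 1, 497, 0, 497, 497, 496, 495, 493, 490, 485, 477, 464, 443, 409, 354, 265, 121, 386, 9, 395, 404, 301, 207, 10, 217, 227, 444, 173, 119, 292, 411, 205, 118, 323, 441, 266, 209, 475
F(119) mod 498 = 475


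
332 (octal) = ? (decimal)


332 (base 8) = 218 (decimal)
218 (decimal) = 218 (base 10)


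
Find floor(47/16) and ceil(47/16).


47/16 = 2.9375
floor = 2
ceil = 3

floor = 2, ceil = 3


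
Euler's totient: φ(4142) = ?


4142 = 2 × 19 × 109
Prime factors: 2, 19, 109
φ(4142) = 4142 × (1-1/2) × (1-1/19) × (1-1/109)
= 4142 × 1/2 × 18/19 × 108/109 = 1944

φ(4142) = 1944


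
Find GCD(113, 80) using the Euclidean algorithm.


113 = 1 * 80 + 33
80 = 2 * 33 + 14
33 = 2 * 14 + 5
14 = 2 * 5 + 4
5 = 1 * 4 + 1
4 = 4 * 1 + 0
GCD = 1


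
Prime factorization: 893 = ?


893 / 19 = 47
47 / 47 = 1
893 = 19 × 47


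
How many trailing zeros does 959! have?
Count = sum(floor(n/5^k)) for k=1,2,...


floor(959/5) = 191
floor(959/25) = 38
floor(959/125) = 7
floor(959/625) = 1
Total = 237

237 trailing zeros


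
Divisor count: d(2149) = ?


2149 = 7^1 × 307^1
d(2149) = (1+1) × (1+1) = 4

4 divisors


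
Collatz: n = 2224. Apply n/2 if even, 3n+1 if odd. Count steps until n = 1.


2224 → 1112 → 556 → 278 → 139 → 418 → 209 → 628 → 314 → 157 → 472 → 236 → 118 → 59 → 178 → 89 → 268 → 134 → 67 → 202 → 101 → 304 → 152 → 76 → 38 → 19 → 58 → 29 → 88 → 44 → 22 → 11 → 34 → 17 → 52 → 26 → 13 → 40 → 20 → 10 → 5 → 16 → 8 → 4 → 2 → 1
Total steps = 45

45 steps


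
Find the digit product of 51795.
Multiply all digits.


5 × 1 × 7 × 9 × 5 = 1575


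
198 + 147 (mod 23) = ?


198 + 147 = 345
345 mod 23 = 0


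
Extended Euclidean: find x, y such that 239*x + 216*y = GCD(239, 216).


Tabular extended Euclidean (each row: r = 239*s + 216*t):
r=239, s=1, t=0
r=216, s=0, t=1
q=1: r=23, s=1, t=-1   [239*(1) + 216*(-1) = 23]
q=9: r=9, s=-9, t=10   [239*(-9) + 216*(10) = 9]
q=2: r=5, s=19, t=-21   [239*(19) + 216*(-21) = 5]
q=1: r=4, s=-28, t=31   [239*(-28) + 216*(31) = 4]
q=1: r=1, s=47, t=-52   [239*(47) + 216*(-52) = 1]
q=4: r=0, s=-216, t=239   [239*(-216) + 216*(239) = 0]
GCD = 1; from the row with r=1: x=47, y=-52
Check: 239*(47) + 216*(-52) = 11233 - 11232 = 1

GCD = 1, x = 47, y = -52


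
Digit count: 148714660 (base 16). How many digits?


148714660 in base 16 = 8DD34A4
Number of digits = 7

7 digits (base 16)


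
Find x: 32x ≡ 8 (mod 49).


GCD(32, 49) = 1, unique solution
a^(-1) mod 49 = 23
x = 23 * 8 mod 49 = 37

x ≡ 37 (mod 49)


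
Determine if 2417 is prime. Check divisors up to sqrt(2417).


Check divisors up to sqrt(2417) = 49.1630
No divisors found.
2417 is prime.

Yes, 2417 is prime


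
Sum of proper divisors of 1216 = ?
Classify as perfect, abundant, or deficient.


Proper divisors: 1, 2, 4, 8, 16, 19, 32, 38, 64, 76, 152, 304, 608
Sum = 1 + 2 + 4 + 8 + 16 + 19 + 32 + 38 + 64 + 76 + 152 + 304 + 608 = 1324
1324 > 1216 → abundant

s(1216) = 1324 (abundant)


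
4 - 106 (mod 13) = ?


4 - 106 = -102
-102 mod 13 = 2


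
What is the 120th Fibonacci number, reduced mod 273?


F(k) mod 273 for k=1..120:
1, 1, 2, 3, 5, 8, 13, 21, 34, 55, 89, 144, 233, 104, 64, 168, 232, 127, 86, 213, 26, 239, 265, 231, 223, 181, 131, 39, 170, 209, 106, 42, 148, 190, 65, 255, 47, 29, 76, 105, 181, 13, 194, 207, 128, 62, 190, 252, 169, 148, 44, 192, 236, 155, 118, 0, 118, 118, 236, 81, 44, 125, 169, 21, 190, 211, 128, 66, 194, 260, 181, 168, 76, 244, 47, 18, 65, 83, 148, 231, 106, 64, 170, 234, 131, 92, 223, 42, 265, 34, 26, 60, 86, 146, 232, 105, 64, 169, 233, 129, 89, 218, 34, 252, 13, 265, 5, 270, 2, 272, 1, 0, 1, 1, 2, 3, 5, 8, 13, 21
F(120) mod 273 = 21


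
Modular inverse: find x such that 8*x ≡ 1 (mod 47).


Use the extended Euclidean algorithm on (47, 8); each row r = 47*s + 8*t:
r=47, s=1, t=0
r=8, s=0, t=1
q=5: r=7, s=1, t=-5   [47*(1) + 8*(-5) = 7]
q=1: r=1, s=-1, t=6   [47*(-1) + 8*(6) = 1]
q=7: r=0, s=8, t=-47   [47*(8) + 8*(-47) = 0]
GCD = 1 with t = 6, so 8*(6) ≡ 1 (mod 47)
Inverse = 6 mod 47 = 6
Check: 8 * 6 = 48 ≡ 1 (mod 47)

8^(-1) ≡ 6 (mod 47)


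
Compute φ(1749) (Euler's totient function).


1749 = 3 × 11 × 53
Prime factors: 3, 11, 53
φ(1749) = 1749 × (1-1/3) × (1-1/11) × (1-1/53)
= 1749 × 2/3 × 10/11 × 52/53 = 1040

φ(1749) = 1040


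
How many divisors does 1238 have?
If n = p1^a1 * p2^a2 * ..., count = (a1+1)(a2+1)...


1238 = 2^1 × 619^1
d(1238) = (1+1) × (1+1) = 4

4 divisors


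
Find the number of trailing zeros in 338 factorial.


floor(338/5) = 67
floor(338/25) = 13
floor(338/125) = 2
Total = 82

82 trailing zeros


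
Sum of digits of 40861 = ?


4 + 0 + 8 + 6 + 1 = 19


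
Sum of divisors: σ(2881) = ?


Divisors of 2881: 1, 43, 67, 2881
Sum = 1 + 43 + 67 + 2881 = 2992

σ(2881) = 2992


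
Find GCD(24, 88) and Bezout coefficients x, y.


Tabular extended Euclidean (each row: r = 24*s + 88*t):
r=24, s=1, t=0
r=88, s=0, t=1
q=0: r=24, s=1, t=0   [24*(1) + 88*(0) = 24]
q=3: r=16, s=-3, t=1   [24*(-3) + 88*(1) = 16]
q=1: r=8, s=4, t=-1   [24*(4) + 88*(-1) = 8]
q=2: r=0, s=-11, t=3   [24*(-11) + 88*(3) = 0]
GCD = 8; from the row with r=8: x=4, y=-1
Check: 24*(4) + 88*(-1) = 96 - 88 = 8

GCD = 8, x = 4, y = -1


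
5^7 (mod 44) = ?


5^1 mod 44 = 5
5^2 mod 44 = 25
5^3 mod 44 = 37
5^4 mod 44 = 9
5^5 mod 44 = 1
5^6 mod 44 = 5
5^7 mod 44 = 25


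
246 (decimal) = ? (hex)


246 (base 10) = 246 (decimal)
246 (decimal) = F6 (base 16)


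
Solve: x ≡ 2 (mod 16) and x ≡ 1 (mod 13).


M = 16*13 = 208
M1 = M/16 = 13, M2 = M/13 = 16
M1^(-1) mod 16 = 5, M2^(-1) mod 13 = 9
x = 2*13*5 + 1*16*9 = 274
274 mod 208 = 66
Check: 66 mod 16 = 2 ✓, 66 mod 13 = 1 ✓

x ≡ 66 (mod 208)


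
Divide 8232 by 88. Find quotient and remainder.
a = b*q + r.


8232 = 88 * 93 + 48
Check: 8184 + 48 = 8232

q = 93, r = 48


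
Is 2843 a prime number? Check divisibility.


Check divisors up to sqrt(2843) = 53.3198
No divisors found.
2843 is prime.

Yes, 2843 is prime


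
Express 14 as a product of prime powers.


14 / 2 = 7
7 / 7 = 1
14 = 2 × 7


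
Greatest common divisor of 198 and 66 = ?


198 = 3 * 66 + 0
GCD = 66


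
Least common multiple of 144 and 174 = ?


GCD(144, 174) = 6
LCM = 144*174/6 = 25056/6 = 4176

LCM = 4176


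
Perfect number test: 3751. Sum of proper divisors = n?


Proper divisors of 3751: 1, 11, 31, 121, 341
Sum = 1 + 11 + 31 + 121 + 341 = 505

No, 3751 is not perfect (505 ≠ 3751)


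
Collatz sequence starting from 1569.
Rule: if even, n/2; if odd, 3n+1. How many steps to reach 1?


1569 → 4708 → 2354 → 1177 → 3532 → 1766 → 883 → 2650 → 1325 → 3976 → 1988 → 994 → 497 → 1492 → 746 → 373 → 1120 → 560 → 280 → 140 → 70 → 35 → 106 → 53 → 160 → 80 → 40 → 20 → 10 → 5 → 16 → 8 → 4 → 2 → 1
Total steps = 34

34 steps


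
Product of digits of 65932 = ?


6 × 5 × 9 × 3 × 2 = 1620


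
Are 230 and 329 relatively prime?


Euclidean algorithm:
329 = 1 * 230 + 99
230 = 2 * 99 + 32
99 = 3 * 32 + 3
32 = 10 * 3 + 2
3 = 1 * 2 + 1
2 = 2 * 1 + 0
GCD(230, 329) = 1

Yes, coprime (GCD = 1)


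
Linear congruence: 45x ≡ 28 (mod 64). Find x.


GCD(45, 64) = 1, unique solution
a^(-1) mod 64 = 37
x = 37 * 28 mod 64 = 12

x ≡ 12 (mod 64)


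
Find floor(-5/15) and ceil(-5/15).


-5/15 = -0.3333
floor = -1
ceil = 0

floor = -1, ceil = 0


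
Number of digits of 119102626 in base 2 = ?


119102626 in base 2 = 111000110010101110010100010
Number of digits = 27

27 digits (base 2)


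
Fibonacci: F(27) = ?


Sequence: 1, 1, 2, 3, 5, 8, 13, 21, 34, 55, 89, 144, 233, 377, 610, 987, 1597, 2584, 4181, 6765, 10946, 17711, 28657, 46368, 75025, 121393, 196418
F(27) = 196418
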